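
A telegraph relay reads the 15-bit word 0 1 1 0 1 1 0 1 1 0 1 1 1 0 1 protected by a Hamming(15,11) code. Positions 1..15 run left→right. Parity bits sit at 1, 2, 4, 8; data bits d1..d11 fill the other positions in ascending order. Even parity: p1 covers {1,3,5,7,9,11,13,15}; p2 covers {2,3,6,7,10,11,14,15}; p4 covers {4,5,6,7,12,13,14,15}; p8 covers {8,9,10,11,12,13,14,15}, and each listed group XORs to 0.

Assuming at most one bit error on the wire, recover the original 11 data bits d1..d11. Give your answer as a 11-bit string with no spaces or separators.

11001011101

s1 (pos 1,3,5,7,9,11,13,15): 0⊕1⊕1⊕0⊕1⊕1⊕1⊕1 = 0
s2 (pos 2,3,6,7,10,11,14,15): 1⊕1⊕1⊕0⊕0⊕1⊕0⊕1 = 1
s4 (pos 4,5,6,7,12,13,14,15): 0⊕1⊕1⊕0⊕1⊕1⊕0⊕1 = 1
s8 (pos 8,9,10,11,12,13,14,15): 1⊕1⊕0⊕1⊕1⊕1⊕0⊕1 = 0
Syndrome s8…s1 = 0110 → error at position 6.
Flip position 6: 011011011011101 → 011010011011101
Read data bits from positions 3,5,6,7,9,10,11,12,13,14,15: 11001011101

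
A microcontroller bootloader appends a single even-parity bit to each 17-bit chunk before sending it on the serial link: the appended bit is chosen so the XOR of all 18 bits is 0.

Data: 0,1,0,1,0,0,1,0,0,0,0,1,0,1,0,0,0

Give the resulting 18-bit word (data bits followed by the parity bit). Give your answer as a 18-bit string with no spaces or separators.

010100100001010001

XOR of the 17 data bits: 0⊕1⊕0⊕1⊕0⊕0⊕1⊕0⊕0⊕0⊕0⊕1⊕0⊕1⊕0⊕0⊕0 = 1
Parity bit = 1 (so all 18 bits XOR to 0).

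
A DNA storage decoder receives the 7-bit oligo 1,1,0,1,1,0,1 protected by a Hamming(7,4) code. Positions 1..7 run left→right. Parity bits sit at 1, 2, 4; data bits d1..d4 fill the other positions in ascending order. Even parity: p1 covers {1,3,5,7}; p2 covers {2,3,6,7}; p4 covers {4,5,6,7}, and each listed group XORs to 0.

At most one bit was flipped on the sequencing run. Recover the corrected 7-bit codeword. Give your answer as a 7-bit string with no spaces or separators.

s1 (pos 1,3,5,7): 1⊕0⊕1⊕1 = 1
s2 (pos 2,3,6,7): 1⊕0⊕0⊕1 = 0
s4 (pos 4,5,6,7): 1⊕1⊕0⊕1 = 1
Syndrome s4…s1 = 101 → error at position 5.
Flip position 5: 1101101 → 1101001

1101001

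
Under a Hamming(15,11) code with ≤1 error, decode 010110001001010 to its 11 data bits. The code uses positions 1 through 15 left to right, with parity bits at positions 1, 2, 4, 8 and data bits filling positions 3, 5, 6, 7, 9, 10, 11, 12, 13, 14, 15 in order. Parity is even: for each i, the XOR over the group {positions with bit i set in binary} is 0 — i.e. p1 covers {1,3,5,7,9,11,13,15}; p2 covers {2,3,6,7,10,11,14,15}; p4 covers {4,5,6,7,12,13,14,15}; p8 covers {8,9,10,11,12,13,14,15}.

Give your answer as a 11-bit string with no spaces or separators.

s1 (pos 1,3,5,7,9,11,13,15): 0⊕0⊕1⊕0⊕1⊕0⊕0⊕0 = 0
s2 (pos 2,3,6,7,10,11,14,15): 1⊕0⊕0⊕0⊕0⊕0⊕1⊕0 = 0
s4 (pos 4,5,6,7,12,13,14,15): 1⊕1⊕0⊕0⊕1⊕0⊕1⊕0 = 0
s8 (pos 8,9,10,11,12,13,14,15): 0⊕1⊕0⊕0⊕1⊕0⊕1⊕0 = 1
Syndrome s8…s1 = 1000 → error at position 8.
Flip position 8: 010110001001010 → 010110011001010
Read data bits from positions 3,5,6,7,9,10,11,12,13,14,15: 01001001010

01001001010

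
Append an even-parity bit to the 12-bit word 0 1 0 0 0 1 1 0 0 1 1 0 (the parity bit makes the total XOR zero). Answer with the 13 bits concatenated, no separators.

XOR of the 12 data bits: 0⊕1⊕0⊕0⊕0⊕1⊕1⊕0⊕0⊕1⊕1⊕0 = 1
Parity bit = 1 (so all 13 bits XOR to 0).

0100011001101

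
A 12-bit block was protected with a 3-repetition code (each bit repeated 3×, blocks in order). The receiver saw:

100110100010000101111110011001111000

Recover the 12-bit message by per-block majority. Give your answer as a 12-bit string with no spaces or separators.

Block 1 (100): 1 one → 0
Block 2 (110): 2 ones → 1
Block 3 (100): 1 one → 0
Block 4 (010): 1 one → 0
Block 5 (000): 0 ones → 0
Block 6 (101): 2 ones → 1
Block 7 (111): 3 ones → 1
Block 8 (110): 2 ones → 1
Block 9 (011): 2 ones → 1
Block 10 (001): 1 one → 0
Block 11 (111): 3 ones → 1
Block 12 (000): 0 ones → 0

010001111010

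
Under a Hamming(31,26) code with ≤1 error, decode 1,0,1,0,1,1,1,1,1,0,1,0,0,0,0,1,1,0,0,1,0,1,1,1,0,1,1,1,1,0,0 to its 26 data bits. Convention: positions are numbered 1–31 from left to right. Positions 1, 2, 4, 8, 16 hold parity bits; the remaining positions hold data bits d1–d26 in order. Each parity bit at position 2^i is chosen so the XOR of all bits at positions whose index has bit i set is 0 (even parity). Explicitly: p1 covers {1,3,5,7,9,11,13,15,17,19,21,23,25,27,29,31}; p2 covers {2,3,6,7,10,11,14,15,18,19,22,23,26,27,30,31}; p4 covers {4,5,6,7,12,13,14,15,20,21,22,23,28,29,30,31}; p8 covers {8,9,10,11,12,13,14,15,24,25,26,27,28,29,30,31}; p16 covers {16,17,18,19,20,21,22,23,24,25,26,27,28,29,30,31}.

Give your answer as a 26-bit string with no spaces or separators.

s1 (pos 1,3,5,7,9,11,13,15,17,19,21,23,25,27,29,31): 1⊕1⊕1⊕1⊕1⊕1⊕0⊕0⊕1⊕0⊕0⊕1⊕0⊕1⊕1⊕0 = 0
s2 (pos 2,3,6,7,10,11,14,15,18,19,22,23,26,27,30,31): 0⊕1⊕1⊕1⊕0⊕1⊕0⊕0⊕0⊕0⊕1⊕1⊕1⊕1⊕0⊕0 = 0
s4 (pos 4,5,6,7,12,13,14,15,20,21,22,23,28,29,30,31): 0⊕1⊕1⊕1⊕0⊕0⊕0⊕0⊕1⊕0⊕1⊕1⊕1⊕1⊕0⊕0 = 0
s8 (pos 8,9,10,11,12,13,14,15,24,25,26,27,28,29,30,31): 1⊕1⊕0⊕1⊕0⊕0⊕0⊕0⊕1⊕0⊕1⊕1⊕1⊕1⊕0⊕0 = 0
s16 (pos 16,17,18,19,20,21,22,23,24,25,26,27,28,29,30,31): 1⊕1⊕0⊕0⊕1⊕0⊕1⊕1⊕1⊕0⊕1⊕1⊕1⊕1⊕0⊕0 = 0
Syndrome s16…s1 = 00000 → no error.
Read data bits from positions 3,5,6,7,9,10,11,12,13,14,15,17,18,19,20,21,22,23,24,25,26,27,28,29,30,31: 11111010000100101110111100

11111010000100101110111100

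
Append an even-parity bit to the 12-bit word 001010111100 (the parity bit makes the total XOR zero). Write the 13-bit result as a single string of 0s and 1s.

XOR of the 12 data bits: 0⊕0⊕1⊕0⊕1⊕0⊕1⊕1⊕1⊕1⊕0⊕0 = 0
Parity bit = 0 (so all 13 bits XOR to 0).

0010101111000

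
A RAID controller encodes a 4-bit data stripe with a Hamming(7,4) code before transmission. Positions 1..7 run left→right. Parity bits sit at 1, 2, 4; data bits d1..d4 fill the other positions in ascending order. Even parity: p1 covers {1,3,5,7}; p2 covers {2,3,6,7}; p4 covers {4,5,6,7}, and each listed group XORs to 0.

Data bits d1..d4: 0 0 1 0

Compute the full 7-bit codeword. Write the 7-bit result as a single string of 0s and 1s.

Place data at non-parity positions: p1 p2 0 p4 0 1 0
p1 (pos 1,3,5,7): XOR of data positions = 0⊕0⊕0 = 0
p2 (pos 2,3,6,7): XOR of data positions = 0⊕1⊕0 = 1
p4 (pos 4,5,6,7): XOR of data positions = 0⊕1⊕0 = 1
Codeword: 0101010

0101010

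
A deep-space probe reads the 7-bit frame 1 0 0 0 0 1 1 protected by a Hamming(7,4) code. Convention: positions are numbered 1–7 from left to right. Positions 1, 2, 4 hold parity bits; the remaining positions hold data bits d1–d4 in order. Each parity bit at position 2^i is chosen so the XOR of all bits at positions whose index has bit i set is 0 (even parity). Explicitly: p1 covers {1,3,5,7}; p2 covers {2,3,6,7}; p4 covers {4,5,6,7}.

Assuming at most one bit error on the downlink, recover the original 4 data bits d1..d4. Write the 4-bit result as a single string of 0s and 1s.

s1 (pos 1,3,5,7): 1⊕0⊕0⊕1 = 0
s2 (pos 2,3,6,7): 0⊕0⊕1⊕1 = 0
s4 (pos 4,5,6,7): 0⊕0⊕1⊕1 = 0
Syndrome s4…s1 = 000 → no error.
Read data bits from positions 3,5,6,7: 0011

0011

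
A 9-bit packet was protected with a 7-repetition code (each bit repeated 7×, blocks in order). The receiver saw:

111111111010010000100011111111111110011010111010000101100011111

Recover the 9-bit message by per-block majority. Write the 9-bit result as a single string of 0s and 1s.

110110101

Block 1 (1111111): 7 ones → 1
Block 2 (1101001): 4 ones → 1
Block 3 (0000100): 1 one → 0
Block 4 (0111111): 6 ones → 1
Block 5 (1111111): 7 ones → 1
Block 6 (0011010): 3 ones → 0
Block 7 (1110100): 4 ones → 1
Block 8 (0010110): 3 ones → 0
Block 9 (0011111): 5 ones → 1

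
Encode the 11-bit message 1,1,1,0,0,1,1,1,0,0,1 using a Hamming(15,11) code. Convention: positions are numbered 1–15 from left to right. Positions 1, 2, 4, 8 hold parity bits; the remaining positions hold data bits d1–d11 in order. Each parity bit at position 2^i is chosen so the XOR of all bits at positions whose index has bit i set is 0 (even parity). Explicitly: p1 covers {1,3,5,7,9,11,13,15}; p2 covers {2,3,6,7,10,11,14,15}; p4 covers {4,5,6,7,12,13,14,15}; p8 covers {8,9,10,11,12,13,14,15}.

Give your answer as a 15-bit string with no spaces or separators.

Place data at non-parity positions: p1 p2 1 p4 1 1 0 p8 0 1 1 1 0 0 1
p1 (pos 1,3,5,7,9,11,13,15): XOR of data positions = 1⊕1⊕0⊕0⊕1⊕0⊕1 = 0
p2 (pos 2,3,6,7,10,11,14,15): XOR of data positions = 1⊕1⊕0⊕1⊕1⊕0⊕1 = 1
p4 (pos 4,5,6,7,12,13,14,15): XOR of data positions = 1⊕1⊕0⊕1⊕0⊕0⊕1 = 0
p8 (pos 8,9,10,11,12,13,14,15): XOR of data positions = 0⊕1⊕1⊕1⊕0⊕0⊕1 = 0
Codeword: 011011000111001

011011000111001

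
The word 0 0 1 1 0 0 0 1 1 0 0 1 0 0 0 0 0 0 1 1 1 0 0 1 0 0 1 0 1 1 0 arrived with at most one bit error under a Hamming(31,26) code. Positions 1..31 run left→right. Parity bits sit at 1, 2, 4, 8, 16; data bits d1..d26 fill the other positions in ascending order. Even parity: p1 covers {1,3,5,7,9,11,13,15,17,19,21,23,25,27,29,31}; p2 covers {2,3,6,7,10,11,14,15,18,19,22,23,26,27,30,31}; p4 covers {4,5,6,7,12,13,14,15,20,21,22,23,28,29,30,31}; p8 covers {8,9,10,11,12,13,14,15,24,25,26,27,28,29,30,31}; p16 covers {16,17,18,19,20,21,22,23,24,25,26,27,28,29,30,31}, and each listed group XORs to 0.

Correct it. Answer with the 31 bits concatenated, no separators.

0011000110010000001110000010110

s1 (pos 1,3,5,7,9,11,13,15,17,19,21,23,25,27,29,31): 0⊕1⊕0⊕0⊕1⊕0⊕0⊕0⊕0⊕1⊕1⊕0⊕0⊕1⊕1⊕0 = 0
s2 (pos 2,3,6,7,10,11,14,15,18,19,22,23,26,27,30,31): 0⊕1⊕0⊕0⊕0⊕0⊕0⊕0⊕0⊕1⊕0⊕0⊕0⊕1⊕1⊕0 = 0
s4 (pos 4,5,6,7,12,13,14,15,20,21,22,23,28,29,30,31): 1⊕0⊕0⊕0⊕1⊕0⊕0⊕0⊕1⊕1⊕0⊕0⊕0⊕1⊕1⊕0 = 0
s8 (pos 8,9,10,11,12,13,14,15,24,25,26,27,28,29,30,31): 1⊕1⊕0⊕0⊕1⊕0⊕0⊕0⊕1⊕0⊕0⊕1⊕0⊕1⊕1⊕0 = 1
s16 (pos 16,17,18,19,20,21,22,23,24,25,26,27,28,29,30,31): 0⊕0⊕0⊕1⊕1⊕1⊕0⊕0⊕1⊕0⊕0⊕1⊕0⊕1⊕1⊕0 = 1
Syndrome s16…s1 = 11000 → error at position 24.
Flip position 24: 0011000110010000001110010010110 → 0011000110010000001110000010110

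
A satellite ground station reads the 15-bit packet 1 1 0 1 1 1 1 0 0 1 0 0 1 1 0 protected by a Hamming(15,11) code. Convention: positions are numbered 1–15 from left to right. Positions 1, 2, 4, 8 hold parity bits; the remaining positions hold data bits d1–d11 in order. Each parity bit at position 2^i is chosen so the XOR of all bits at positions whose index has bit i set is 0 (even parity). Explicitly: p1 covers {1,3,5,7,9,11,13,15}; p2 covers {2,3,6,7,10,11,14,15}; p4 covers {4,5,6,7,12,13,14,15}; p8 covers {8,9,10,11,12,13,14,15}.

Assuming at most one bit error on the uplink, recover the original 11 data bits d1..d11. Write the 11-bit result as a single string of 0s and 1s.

s1 (pos 1,3,5,7,9,11,13,15): 1⊕0⊕1⊕1⊕0⊕0⊕1⊕0 = 0
s2 (pos 2,3,6,7,10,11,14,15): 1⊕0⊕1⊕1⊕1⊕0⊕1⊕0 = 1
s4 (pos 4,5,6,7,12,13,14,15): 1⊕1⊕1⊕1⊕0⊕1⊕1⊕0 = 0
s8 (pos 8,9,10,11,12,13,14,15): 0⊕0⊕1⊕0⊕0⊕1⊕1⊕0 = 1
Syndrome s8…s1 = 1010 → error at position 10.
Flip position 10: 110111100100110 → 110111100000110
Read data bits from positions 3,5,6,7,9,10,11,12,13,14,15: 01110000110

01110000110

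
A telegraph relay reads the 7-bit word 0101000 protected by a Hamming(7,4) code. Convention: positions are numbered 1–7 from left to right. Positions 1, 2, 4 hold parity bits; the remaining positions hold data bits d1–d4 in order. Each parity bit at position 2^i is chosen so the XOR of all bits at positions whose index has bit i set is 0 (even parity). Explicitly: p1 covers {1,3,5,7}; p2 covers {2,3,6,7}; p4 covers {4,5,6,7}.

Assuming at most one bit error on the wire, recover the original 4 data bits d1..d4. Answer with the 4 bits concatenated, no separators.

0010

s1 (pos 1,3,5,7): 0⊕0⊕0⊕0 = 0
s2 (pos 2,3,6,7): 1⊕0⊕0⊕0 = 1
s4 (pos 4,5,6,7): 1⊕0⊕0⊕0 = 1
Syndrome s4…s1 = 110 → error at position 6.
Flip position 6: 0101000 → 0101010
Read data bits from positions 3,5,6,7: 0010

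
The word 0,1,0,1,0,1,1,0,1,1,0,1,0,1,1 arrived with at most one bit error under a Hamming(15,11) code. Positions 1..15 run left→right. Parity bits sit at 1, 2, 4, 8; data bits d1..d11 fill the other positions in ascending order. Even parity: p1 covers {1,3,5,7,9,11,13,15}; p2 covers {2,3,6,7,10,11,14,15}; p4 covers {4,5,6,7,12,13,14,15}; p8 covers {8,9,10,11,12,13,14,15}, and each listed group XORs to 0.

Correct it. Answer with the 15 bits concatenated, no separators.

010101100101011

s1 (pos 1,3,5,7,9,11,13,15): 0⊕0⊕0⊕1⊕1⊕0⊕0⊕1 = 1
s2 (pos 2,3,6,7,10,11,14,15): 1⊕0⊕1⊕1⊕1⊕0⊕1⊕1 = 0
s4 (pos 4,5,6,7,12,13,14,15): 1⊕0⊕1⊕1⊕1⊕0⊕1⊕1 = 0
s8 (pos 8,9,10,11,12,13,14,15): 0⊕1⊕1⊕0⊕1⊕0⊕1⊕1 = 1
Syndrome s8…s1 = 1001 → error at position 9.
Flip position 9: 010101101101011 → 010101100101011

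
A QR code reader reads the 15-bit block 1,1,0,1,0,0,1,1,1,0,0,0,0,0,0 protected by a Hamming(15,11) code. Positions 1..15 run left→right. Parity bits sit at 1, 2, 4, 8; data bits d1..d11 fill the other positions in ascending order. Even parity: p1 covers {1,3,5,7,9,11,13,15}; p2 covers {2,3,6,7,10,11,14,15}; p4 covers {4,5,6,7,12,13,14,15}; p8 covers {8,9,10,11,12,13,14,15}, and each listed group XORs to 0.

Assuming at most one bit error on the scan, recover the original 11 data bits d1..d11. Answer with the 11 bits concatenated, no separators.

00011000000

s1 (pos 1,3,5,7,9,11,13,15): 1⊕0⊕0⊕1⊕1⊕0⊕0⊕0 = 1
s2 (pos 2,3,6,7,10,11,14,15): 1⊕0⊕0⊕1⊕0⊕0⊕0⊕0 = 0
s4 (pos 4,5,6,7,12,13,14,15): 1⊕0⊕0⊕1⊕0⊕0⊕0⊕0 = 0
s8 (pos 8,9,10,11,12,13,14,15): 1⊕1⊕0⊕0⊕0⊕0⊕0⊕0 = 0
Syndrome s8…s1 = 0001 → error at position 1.
Flip position 1: 110100111000000 → 010100111000000
Read data bits from positions 3,5,6,7,9,10,11,12,13,14,15: 00011000000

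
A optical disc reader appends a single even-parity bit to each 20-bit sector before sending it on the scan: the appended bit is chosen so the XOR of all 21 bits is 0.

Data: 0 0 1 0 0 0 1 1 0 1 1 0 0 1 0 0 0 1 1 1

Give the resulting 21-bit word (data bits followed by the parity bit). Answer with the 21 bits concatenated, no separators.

XOR of the 20 data bits: 0⊕0⊕1⊕0⊕0⊕0⊕1⊕1⊕0⊕1⊕1⊕0⊕0⊕1⊕0⊕0⊕0⊕1⊕1⊕1 = 1
Parity bit = 1 (so all 21 bits XOR to 0).

001000110110010001111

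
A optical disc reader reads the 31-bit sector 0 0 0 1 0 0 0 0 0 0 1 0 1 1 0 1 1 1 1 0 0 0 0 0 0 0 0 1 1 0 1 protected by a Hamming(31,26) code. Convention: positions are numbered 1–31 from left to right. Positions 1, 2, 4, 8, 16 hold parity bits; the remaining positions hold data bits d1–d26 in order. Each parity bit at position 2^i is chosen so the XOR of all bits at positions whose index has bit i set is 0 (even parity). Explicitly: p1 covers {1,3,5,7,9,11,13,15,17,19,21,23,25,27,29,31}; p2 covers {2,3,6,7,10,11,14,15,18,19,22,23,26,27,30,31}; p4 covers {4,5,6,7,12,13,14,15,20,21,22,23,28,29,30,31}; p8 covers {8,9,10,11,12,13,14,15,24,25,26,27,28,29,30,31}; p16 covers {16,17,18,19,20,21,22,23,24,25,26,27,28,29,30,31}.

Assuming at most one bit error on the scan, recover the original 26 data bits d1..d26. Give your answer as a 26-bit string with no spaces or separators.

00000010110101000000001101

s1 (pos 1,3,5,7,9,11,13,15,17,19,21,23,25,27,29,31): 0⊕0⊕0⊕0⊕0⊕1⊕1⊕0⊕1⊕1⊕0⊕0⊕0⊕0⊕1⊕1 = 0
s2 (pos 2,3,6,7,10,11,14,15,18,19,22,23,26,27,30,31): 0⊕0⊕0⊕0⊕0⊕1⊕1⊕0⊕1⊕1⊕0⊕0⊕0⊕0⊕0⊕1 = 1
s4 (pos 4,5,6,7,12,13,14,15,20,21,22,23,28,29,30,31): 1⊕0⊕0⊕0⊕0⊕1⊕1⊕0⊕0⊕0⊕0⊕0⊕1⊕1⊕0⊕1 = 0
s8 (pos 8,9,10,11,12,13,14,15,24,25,26,27,28,29,30,31): 0⊕0⊕0⊕1⊕0⊕1⊕1⊕0⊕0⊕0⊕0⊕0⊕1⊕1⊕0⊕1 = 0
s16 (pos 16,17,18,19,20,21,22,23,24,25,26,27,28,29,30,31): 1⊕1⊕1⊕1⊕0⊕0⊕0⊕0⊕0⊕0⊕0⊕0⊕1⊕1⊕0⊕1 = 1
Syndrome s16…s1 = 10010 → error at position 18.
Flip position 18: 0001000000101101111000000001101 → 0001000000101101101000000001101
Read data bits from positions 3,5,6,7,9,10,11,12,13,14,15,17,18,19,20,21,22,23,24,25,26,27,28,29,30,31: 00000010110101000000001101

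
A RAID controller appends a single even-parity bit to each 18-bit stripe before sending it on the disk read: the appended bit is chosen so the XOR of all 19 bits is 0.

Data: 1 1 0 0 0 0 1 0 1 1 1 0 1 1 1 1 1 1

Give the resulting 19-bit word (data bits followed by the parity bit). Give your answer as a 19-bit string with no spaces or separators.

XOR of the 18 data bits: 1⊕1⊕0⊕0⊕0⊕0⊕1⊕0⊕1⊕1⊕1⊕0⊕1⊕1⊕1⊕1⊕1⊕1 = 0
Parity bit = 0 (so all 19 bits XOR to 0).

1100001011101111110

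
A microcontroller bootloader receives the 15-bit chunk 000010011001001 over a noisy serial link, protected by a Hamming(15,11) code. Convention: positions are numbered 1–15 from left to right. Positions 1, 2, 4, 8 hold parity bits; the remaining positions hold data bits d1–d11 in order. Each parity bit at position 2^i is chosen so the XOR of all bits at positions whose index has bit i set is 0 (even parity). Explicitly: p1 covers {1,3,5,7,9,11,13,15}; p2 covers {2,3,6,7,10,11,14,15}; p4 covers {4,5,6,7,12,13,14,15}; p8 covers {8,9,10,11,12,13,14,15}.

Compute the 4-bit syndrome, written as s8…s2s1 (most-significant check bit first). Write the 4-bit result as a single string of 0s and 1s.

s1 (pos 1,3,5,7,9,11,13,15): 0⊕0⊕1⊕0⊕1⊕0⊕0⊕1 = 1
s2 (pos 2,3,6,7,10,11,14,15): 0⊕0⊕0⊕0⊕0⊕0⊕0⊕1 = 1
s4 (pos 4,5,6,7,12,13,14,15): 0⊕1⊕0⊕0⊕1⊕0⊕0⊕1 = 1
s8 (pos 8,9,10,11,12,13,14,15): 1⊕1⊕0⊕0⊕1⊕0⊕0⊕1 = 0
Syndrome s8…s1 = 0111 → error at position 7.

0111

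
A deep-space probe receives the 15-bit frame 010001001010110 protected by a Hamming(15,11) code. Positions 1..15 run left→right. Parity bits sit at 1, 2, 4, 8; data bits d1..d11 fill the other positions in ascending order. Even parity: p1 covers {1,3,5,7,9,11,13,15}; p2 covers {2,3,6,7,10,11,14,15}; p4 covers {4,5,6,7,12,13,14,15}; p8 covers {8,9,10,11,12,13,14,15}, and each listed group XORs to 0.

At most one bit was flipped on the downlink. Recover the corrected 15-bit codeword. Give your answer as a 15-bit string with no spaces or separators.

s1 (pos 1,3,5,7,9,11,13,15): 0⊕0⊕0⊕0⊕1⊕1⊕1⊕0 = 1
s2 (pos 2,3,6,7,10,11,14,15): 1⊕0⊕1⊕0⊕0⊕1⊕1⊕0 = 0
s4 (pos 4,5,6,7,12,13,14,15): 0⊕0⊕1⊕0⊕0⊕1⊕1⊕0 = 1
s8 (pos 8,9,10,11,12,13,14,15): 0⊕1⊕0⊕1⊕0⊕1⊕1⊕0 = 0
Syndrome s8…s1 = 0101 → error at position 5.
Flip position 5: 010001001010110 → 010011001010110

010011001010110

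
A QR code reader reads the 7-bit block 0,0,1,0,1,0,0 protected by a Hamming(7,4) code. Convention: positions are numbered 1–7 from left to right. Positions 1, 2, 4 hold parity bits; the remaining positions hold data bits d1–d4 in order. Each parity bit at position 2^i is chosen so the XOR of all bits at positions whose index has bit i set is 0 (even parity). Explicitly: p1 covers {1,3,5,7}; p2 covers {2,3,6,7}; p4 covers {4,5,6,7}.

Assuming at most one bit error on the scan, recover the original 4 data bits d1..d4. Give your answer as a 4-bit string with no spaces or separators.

1110

s1 (pos 1,3,5,7): 0⊕1⊕1⊕0 = 0
s2 (pos 2,3,6,7): 0⊕1⊕0⊕0 = 1
s4 (pos 4,5,6,7): 0⊕1⊕0⊕0 = 1
Syndrome s4…s1 = 110 → error at position 6.
Flip position 6: 0010100 → 0010110
Read data bits from positions 3,5,6,7: 1110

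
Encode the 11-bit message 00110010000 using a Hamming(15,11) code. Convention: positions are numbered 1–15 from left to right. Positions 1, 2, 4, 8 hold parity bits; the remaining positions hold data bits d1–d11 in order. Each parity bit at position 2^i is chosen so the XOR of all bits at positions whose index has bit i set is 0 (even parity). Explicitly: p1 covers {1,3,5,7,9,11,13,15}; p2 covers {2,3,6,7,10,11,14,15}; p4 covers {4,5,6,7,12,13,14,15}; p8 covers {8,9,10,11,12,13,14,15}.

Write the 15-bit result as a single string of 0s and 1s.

010001110010000

Place data at non-parity positions: p1 p2 0 p4 0 1 1 p8 0 0 1 0 0 0 0
p1 (pos 1,3,5,7,9,11,13,15): XOR of data positions = 0⊕0⊕1⊕0⊕1⊕0⊕0 = 0
p2 (pos 2,3,6,7,10,11,14,15): XOR of data positions = 0⊕1⊕1⊕0⊕1⊕0⊕0 = 1
p4 (pos 4,5,6,7,12,13,14,15): XOR of data positions = 0⊕1⊕1⊕0⊕0⊕0⊕0 = 0
p8 (pos 8,9,10,11,12,13,14,15): XOR of data positions = 0⊕0⊕1⊕0⊕0⊕0⊕0 = 1
Codeword: 010001110010000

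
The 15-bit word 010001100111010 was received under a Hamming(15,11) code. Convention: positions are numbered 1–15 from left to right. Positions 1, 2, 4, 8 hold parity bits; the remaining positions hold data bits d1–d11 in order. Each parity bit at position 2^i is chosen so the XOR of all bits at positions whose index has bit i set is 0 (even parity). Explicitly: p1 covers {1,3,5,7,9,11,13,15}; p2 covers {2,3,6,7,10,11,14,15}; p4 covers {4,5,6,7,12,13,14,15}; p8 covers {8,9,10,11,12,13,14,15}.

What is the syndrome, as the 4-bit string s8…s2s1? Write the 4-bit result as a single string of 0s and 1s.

0000

s1 (pos 1,3,5,7,9,11,13,15): 0⊕0⊕0⊕1⊕0⊕1⊕0⊕0 = 0
s2 (pos 2,3,6,7,10,11,14,15): 1⊕0⊕1⊕1⊕1⊕1⊕1⊕0 = 0
s4 (pos 4,5,6,7,12,13,14,15): 0⊕0⊕1⊕1⊕1⊕0⊕1⊕0 = 0
s8 (pos 8,9,10,11,12,13,14,15): 0⊕0⊕1⊕1⊕1⊕0⊕1⊕0 = 0
Syndrome s8…s1 = 0000 → no error.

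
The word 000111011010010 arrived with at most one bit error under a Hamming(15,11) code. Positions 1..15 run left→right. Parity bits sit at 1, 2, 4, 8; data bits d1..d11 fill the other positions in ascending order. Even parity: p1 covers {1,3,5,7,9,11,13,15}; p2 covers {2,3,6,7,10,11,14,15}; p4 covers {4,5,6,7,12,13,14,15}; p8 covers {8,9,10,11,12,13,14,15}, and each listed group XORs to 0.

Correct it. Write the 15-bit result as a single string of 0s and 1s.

001111011010010

s1 (pos 1,3,5,7,9,11,13,15): 0⊕0⊕1⊕0⊕1⊕1⊕0⊕0 = 1
s2 (pos 2,3,6,7,10,11,14,15): 0⊕0⊕1⊕0⊕0⊕1⊕1⊕0 = 1
s4 (pos 4,5,6,7,12,13,14,15): 1⊕1⊕1⊕0⊕0⊕0⊕1⊕0 = 0
s8 (pos 8,9,10,11,12,13,14,15): 1⊕1⊕0⊕1⊕0⊕0⊕1⊕0 = 0
Syndrome s8…s1 = 0011 → error at position 3.
Flip position 3: 000111011010010 → 001111011010010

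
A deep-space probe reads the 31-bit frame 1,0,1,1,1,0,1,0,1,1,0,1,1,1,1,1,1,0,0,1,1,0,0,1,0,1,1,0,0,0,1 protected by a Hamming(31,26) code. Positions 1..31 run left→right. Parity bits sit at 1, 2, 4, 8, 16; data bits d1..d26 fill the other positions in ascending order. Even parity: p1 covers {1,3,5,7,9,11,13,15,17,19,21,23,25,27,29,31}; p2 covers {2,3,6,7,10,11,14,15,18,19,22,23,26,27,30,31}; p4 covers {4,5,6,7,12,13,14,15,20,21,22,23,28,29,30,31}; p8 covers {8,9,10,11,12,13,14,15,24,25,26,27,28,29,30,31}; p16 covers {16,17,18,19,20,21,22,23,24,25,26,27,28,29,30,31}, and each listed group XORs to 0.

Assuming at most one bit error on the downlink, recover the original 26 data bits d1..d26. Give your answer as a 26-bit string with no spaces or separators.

11011101111100110010110001

s1 (pos 1,3,5,7,9,11,13,15,17,19,21,23,25,27,29,31): 1⊕1⊕1⊕1⊕1⊕0⊕1⊕1⊕1⊕0⊕1⊕0⊕0⊕1⊕0⊕1 = 1
s2 (pos 2,3,6,7,10,11,14,15,18,19,22,23,26,27,30,31): 0⊕1⊕0⊕1⊕1⊕0⊕1⊕1⊕0⊕0⊕0⊕0⊕1⊕1⊕0⊕1 = 0
s4 (pos 4,5,6,7,12,13,14,15,20,21,22,23,28,29,30,31): 1⊕1⊕0⊕1⊕1⊕1⊕1⊕1⊕1⊕1⊕0⊕0⊕0⊕0⊕0⊕1 = 0
s8 (pos 8,9,10,11,12,13,14,15,24,25,26,27,28,29,30,31): 0⊕1⊕1⊕0⊕1⊕1⊕1⊕1⊕1⊕0⊕1⊕1⊕0⊕0⊕0⊕1 = 0
s16 (pos 16,17,18,19,20,21,22,23,24,25,26,27,28,29,30,31): 1⊕1⊕0⊕0⊕1⊕1⊕0⊕0⊕1⊕0⊕1⊕1⊕0⊕0⊕0⊕1 = 0
Syndrome s16…s1 = 00001 → error at position 1.
Flip position 1: 1011101011011111100110010110001 → 0011101011011111100110010110001
Read data bits from positions 3,5,6,7,9,10,11,12,13,14,15,17,18,19,20,21,22,23,24,25,26,27,28,29,30,31: 11011101111100110010110001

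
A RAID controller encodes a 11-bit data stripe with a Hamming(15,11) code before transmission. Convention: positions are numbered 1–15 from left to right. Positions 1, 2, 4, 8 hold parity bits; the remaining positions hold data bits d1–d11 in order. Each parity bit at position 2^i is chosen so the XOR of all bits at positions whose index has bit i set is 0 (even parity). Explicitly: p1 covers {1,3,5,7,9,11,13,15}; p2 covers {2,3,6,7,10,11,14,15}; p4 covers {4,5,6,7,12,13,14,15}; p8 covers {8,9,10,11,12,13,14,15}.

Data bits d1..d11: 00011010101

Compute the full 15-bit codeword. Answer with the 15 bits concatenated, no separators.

Place data at non-parity positions: p1 p2 0 p4 0 0 1 p8 1 0 1 0 1 0 1
p1 (pos 1,3,5,7,9,11,13,15): XOR of data positions = 0⊕0⊕1⊕1⊕1⊕1⊕1 = 1
p2 (pos 2,3,6,7,10,11,14,15): XOR of data positions = 0⊕0⊕1⊕0⊕1⊕0⊕1 = 1
p4 (pos 4,5,6,7,12,13,14,15): XOR of data positions = 0⊕0⊕1⊕0⊕1⊕0⊕1 = 1
p8 (pos 8,9,10,11,12,13,14,15): XOR of data positions = 1⊕0⊕1⊕0⊕1⊕0⊕1 = 0
Codeword: 110100101010101

110100101010101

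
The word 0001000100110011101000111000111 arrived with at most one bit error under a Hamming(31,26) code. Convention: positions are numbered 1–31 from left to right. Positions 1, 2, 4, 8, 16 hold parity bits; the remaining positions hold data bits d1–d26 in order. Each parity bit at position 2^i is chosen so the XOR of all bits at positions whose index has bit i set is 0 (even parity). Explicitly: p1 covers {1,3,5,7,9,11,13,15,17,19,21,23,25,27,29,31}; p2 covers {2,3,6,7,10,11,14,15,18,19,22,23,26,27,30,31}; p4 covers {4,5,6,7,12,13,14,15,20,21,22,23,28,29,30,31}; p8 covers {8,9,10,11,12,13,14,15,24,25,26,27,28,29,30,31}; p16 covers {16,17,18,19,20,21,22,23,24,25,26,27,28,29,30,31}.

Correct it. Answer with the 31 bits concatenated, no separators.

s1 (pos 1,3,5,7,9,11,13,15,17,19,21,23,25,27,29,31): 0⊕0⊕0⊕0⊕0⊕1⊕0⊕1⊕1⊕1⊕0⊕1⊕1⊕0⊕1⊕1 = 0
s2 (pos 2,3,6,7,10,11,14,15,18,19,22,23,26,27,30,31): 0⊕0⊕0⊕0⊕0⊕1⊕0⊕1⊕0⊕1⊕0⊕1⊕0⊕0⊕1⊕1 = 0
s4 (pos 4,5,6,7,12,13,14,15,20,21,22,23,28,29,30,31): 1⊕0⊕0⊕0⊕1⊕0⊕0⊕1⊕0⊕0⊕0⊕1⊕0⊕1⊕1⊕1 = 1
s8 (pos 8,9,10,11,12,13,14,15,24,25,26,27,28,29,30,31): 1⊕0⊕0⊕1⊕1⊕0⊕0⊕1⊕1⊕1⊕0⊕0⊕0⊕1⊕1⊕1 = 1
s16 (pos 16,17,18,19,20,21,22,23,24,25,26,27,28,29,30,31): 1⊕1⊕0⊕1⊕0⊕0⊕0⊕1⊕1⊕1⊕0⊕0⊕0⊕1⊕1⊕1 = 1
Syndrome s16…s1 = 11100 → error at position 28.
Flip position 28: 0001000100110011101000111000111 → 0001000100110011101000111001111

0001000100110011101000111001111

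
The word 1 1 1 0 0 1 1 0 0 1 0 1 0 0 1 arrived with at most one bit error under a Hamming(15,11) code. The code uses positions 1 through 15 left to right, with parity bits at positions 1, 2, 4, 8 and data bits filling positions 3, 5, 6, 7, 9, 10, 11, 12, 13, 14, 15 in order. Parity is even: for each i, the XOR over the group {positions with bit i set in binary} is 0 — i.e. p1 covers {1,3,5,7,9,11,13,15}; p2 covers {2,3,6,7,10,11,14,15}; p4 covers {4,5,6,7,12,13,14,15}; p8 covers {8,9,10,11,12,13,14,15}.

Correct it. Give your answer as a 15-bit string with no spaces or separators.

111001110101001

s1 (pos 1,3,5,7,9,11,13,15): 1⊕1⊕0⊕1⊕0⊕0⊕0⊕1 = 0
s2 (pos 2,3,6,7,10,11,14,15): 1⊕1⊕1⊕1⊕1⊕0⊕0⊕1 = 0
s4 (pos 4,5,6,7,12,13,14,15): 0⊕0⊕1⊕1⊕1⊕0⊕0⊕1 = 0
s8 (pos 8,9,10,11,12,13,14,15): 0⊕0⊕1⊕0⊕1⊕0⊕0⊕1 = 1
Syndrome s8…s1 = 1000 → error at position 8.
Flip position 8: 111001100101001 → 111001110101001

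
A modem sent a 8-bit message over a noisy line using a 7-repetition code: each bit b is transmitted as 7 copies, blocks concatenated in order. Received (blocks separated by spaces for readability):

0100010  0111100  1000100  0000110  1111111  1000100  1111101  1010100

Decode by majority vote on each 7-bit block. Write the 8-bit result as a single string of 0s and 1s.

Block 1 (0100010): 2 ones → 0
Block 2 (0111100): 4 ones → 1
Block 3 (1000100): 2 ones → 0
Block 4 (0000110): 2 ones → 0
Block 5 (1111111): 7 ones → 1
Block 6 (1000100): 2 ones → 0
Block 7 (1111101): 6 ones → 1
Block 8 (1010100): 3 ones → 0

01001010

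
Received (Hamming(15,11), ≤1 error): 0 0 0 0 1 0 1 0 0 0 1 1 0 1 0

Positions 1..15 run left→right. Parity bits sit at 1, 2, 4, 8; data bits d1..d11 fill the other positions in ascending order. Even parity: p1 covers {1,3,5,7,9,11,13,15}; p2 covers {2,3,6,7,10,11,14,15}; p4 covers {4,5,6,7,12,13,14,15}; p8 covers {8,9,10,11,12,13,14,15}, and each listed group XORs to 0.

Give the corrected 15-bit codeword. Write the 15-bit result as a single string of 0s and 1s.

s1 (pos 1,3,5,7,9,11,13,15): 0⊕0⊕1⊕1⊕0⊕1⊕0⊕0 = 1
s2 (pos 2,3,6,7,10,11,14,15): 0⊕0⊕0⊕1⊕0⊕1⊕1⊕0 = 1
s4 (pos 4,5,6,7,12,13,14,15): 0⊕1⊕0⊕1⊕1⊕0⊕1⊕0 = 0
s8 (pos 8,9,10,11,12,13,14,15): 0⊕0⊕0⊕1⊕1⊕0⊕1⊕0 = 1
Syndrome s8…s1 = 1011 → error at position 11.
Flip position 11: 000010100011010 → 000010100001010

000010100001010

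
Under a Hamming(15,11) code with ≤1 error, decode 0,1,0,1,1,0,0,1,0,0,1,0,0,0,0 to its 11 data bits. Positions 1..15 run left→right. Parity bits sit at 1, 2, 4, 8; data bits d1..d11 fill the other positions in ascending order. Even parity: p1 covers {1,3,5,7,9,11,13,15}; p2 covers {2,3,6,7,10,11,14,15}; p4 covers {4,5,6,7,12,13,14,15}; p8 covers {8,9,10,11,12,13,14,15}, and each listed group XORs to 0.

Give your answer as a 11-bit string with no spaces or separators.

01000010000

s1 (pos 1,3,5,7,9,11,13,15): 0⊕0⊕1⊕0⊕0⊕1⊕0⊕0 = 0
s2 (pos 2,3,6,7,10,11,14,15): 1⊕0⊕0⊕0⊕0⊕1⊕0⊕0 = 0
s4 (pos 4,5,6,7,12,13,14,15): 1⊕1⊕0⊕0⊕0⊕0⊕0⊕0 = 0
s8 (pos 8,9,10,11,12,13,14,15): 1⊕0⊕0⊕1⊕0⊕0⊕0⊕0 = 0
Syndrome s8…s1 = 0000 → no error.
Read data bits from positions 3,5,6,7,9,10,11,12,13,14,15: 01000010000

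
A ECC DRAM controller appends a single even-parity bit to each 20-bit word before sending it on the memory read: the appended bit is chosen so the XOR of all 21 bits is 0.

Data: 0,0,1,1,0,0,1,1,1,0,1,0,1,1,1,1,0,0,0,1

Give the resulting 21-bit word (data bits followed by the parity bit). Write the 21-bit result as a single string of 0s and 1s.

001100111010111100011

XOR of the 20 data bits: 0⊕0⊕1⊕1⊕0⊕0⊕1⊕1⊕1⊕0⊕1⊕0⊕1⊕1⊕1⊕1⊕0⊕0⊕0⊕1 = 1
Parity bit = 1 (so all 21 bits XOR to 0).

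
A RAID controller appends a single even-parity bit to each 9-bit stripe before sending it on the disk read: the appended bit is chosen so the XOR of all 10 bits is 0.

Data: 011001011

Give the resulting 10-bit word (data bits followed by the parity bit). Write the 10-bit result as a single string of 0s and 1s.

XOR of the 9 data bits: 0⊕1⊕1⊕0⊕0⊕1⊕0⊕1⊕1 = 1
Parity bit = 1 (so all 10 bits XOR to 0).

0110010111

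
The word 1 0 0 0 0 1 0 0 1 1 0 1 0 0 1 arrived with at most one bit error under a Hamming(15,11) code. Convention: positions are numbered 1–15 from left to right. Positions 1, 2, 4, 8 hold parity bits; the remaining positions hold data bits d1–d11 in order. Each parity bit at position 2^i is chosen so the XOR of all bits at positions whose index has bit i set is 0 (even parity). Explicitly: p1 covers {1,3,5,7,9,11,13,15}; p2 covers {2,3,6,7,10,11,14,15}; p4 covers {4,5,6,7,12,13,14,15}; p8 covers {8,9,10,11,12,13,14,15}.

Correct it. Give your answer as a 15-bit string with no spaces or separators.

100001101101001

s1 (pos 1,3,5,7,9,11,13,15): 1⊕0⊕0⊕0⊕1⊕0⊕0⊕1 = 1
s2 (pos 2,3,6,7,10,11,14,15): 0⊕0⊕1⊕0⊕1⊕0⊕0⊕1 = 1
s4 (pos 4,5,6,7,12,13,14,15): 0⊕0⊕1⊕0⊕1⊕0⊕0⊕1 = 1
s8 (pos 8,9,10,11,12,13,14,15): 0⊕1⊕1⊕0⊕1⊕0⊕0⊕1 = 0
Syndrome s8…s1 = 0111 → error at position 7.
Flip position 7: 100001001101001 → 100001101101001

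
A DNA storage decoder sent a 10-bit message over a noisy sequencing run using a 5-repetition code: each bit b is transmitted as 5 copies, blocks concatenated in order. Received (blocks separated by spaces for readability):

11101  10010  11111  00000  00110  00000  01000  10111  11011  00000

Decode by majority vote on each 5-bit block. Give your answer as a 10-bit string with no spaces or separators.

Block 1 (11101): 4 ones → 1
Block 2 (10010): 2 ones → 0
Block 3 (11111): 5 ones → 1
Block 4 (00000): 0 ones → 0
Block 5 (00110): 2 ones → 0
Block 6 (00000): 0 ones → 0
Block 7 (01000): 1 one → 0
Block 8 (10111): 4 ones → 1
Block 9 (11011): 4 ones → 1
Block 10 (00000): 0 ones → 0

1010000110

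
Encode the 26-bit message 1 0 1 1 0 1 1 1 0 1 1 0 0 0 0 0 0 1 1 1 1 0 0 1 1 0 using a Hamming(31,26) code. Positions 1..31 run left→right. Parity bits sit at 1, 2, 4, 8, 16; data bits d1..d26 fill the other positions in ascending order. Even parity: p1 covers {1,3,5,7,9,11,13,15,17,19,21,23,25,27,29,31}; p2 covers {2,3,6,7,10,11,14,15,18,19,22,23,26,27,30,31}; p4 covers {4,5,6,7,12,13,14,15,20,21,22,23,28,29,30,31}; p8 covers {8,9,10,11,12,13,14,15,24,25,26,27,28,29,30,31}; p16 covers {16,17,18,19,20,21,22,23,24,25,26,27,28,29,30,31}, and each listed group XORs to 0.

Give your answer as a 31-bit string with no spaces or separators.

Place data at non-parity positions: p1 p2 1 p4 0 1 1 p8 0 1 1 1 0 1 1 p16 0 0 0 0 0 0 1 1 1 1 0 0 1 1 0
p1 (pos 1,3,5,7,9,11,13,15,17,19,21,23,25,27,29,31): XOR of data positions = 1⊕0⊕1⊕0⊕1⊕0⊕1⊕0⊕0⊕0⊕1⊕1⊕0⊕1⊕0 = 1
p2 (pos 2,3,6,7,10,11,14,15,18,19,22,23,26,27,30,31): XOR of data positions = 1⊕1⊕1⊕1⊕1⊕1⊕1⊕0⊕0⊕0⊕1⊕1⊕0⊕1⊕0 = 0
p4 (pos 4,5,6,7,12,13,14,15,20,21,22,23,28,29,30,31): XOR of data positions = 0⊕1⊕1⊕1⊕0⊕1⊕1⊕0⊕0⊕0⊕1⊕0⊕1⊕1⊕0 = 0
p8 (pos 8,9,10,11,12,13,14,15,24,25,26,27,28,29,30,31): XOR of data positions = 0⊕1⊕1⊕1⊕0⊕1⊕1⊕1⊕1⊕1⊕0⊕0⊕1⊕1⊕0 = 0
p16 (pos 16,17,18,19,20,21,22,23,24,25,26,27,28,29,30,31): XOR of data positions = 0⊕0⊕0⊕0⊕0⊕0⊕1⊕1⊕1⊕1⊕0⊕0⊕1⊕1⊕0 = 0
Codeword: 1010011001110110000000111100110

1010011001110110000000111100110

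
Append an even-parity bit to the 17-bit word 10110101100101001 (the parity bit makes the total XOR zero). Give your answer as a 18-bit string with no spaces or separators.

XOR of the 17 data bits: 1⊕0⊕1⊕1⊕0⊕1⊕0⊕1⊕1⊕0⊕0⊕1⊕0⊕1⊕0⊕0⊕1 = 1
Parity bit = 1 (so all 18 bits XOR to 0).

101101011001010011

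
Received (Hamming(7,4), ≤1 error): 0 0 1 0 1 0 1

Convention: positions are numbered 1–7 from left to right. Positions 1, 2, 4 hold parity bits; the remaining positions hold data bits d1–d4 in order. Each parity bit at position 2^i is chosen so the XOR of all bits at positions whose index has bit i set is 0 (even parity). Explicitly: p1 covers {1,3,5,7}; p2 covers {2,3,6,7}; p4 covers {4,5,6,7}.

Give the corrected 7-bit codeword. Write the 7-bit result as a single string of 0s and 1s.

1010101

s1 (pos 1,3,5,7): 0⊕1⊕1⊕1 = 1
s2 (pos 2,3,6,7): 0⊕1⊕0⊕1 = 0
s4 (pos 4,5,6,7): 0⊕1⊕0⊕1 = 0
Syndrome s4…s1 = 001 → error at position 1.
Flip position 1: 0010101 → 1010101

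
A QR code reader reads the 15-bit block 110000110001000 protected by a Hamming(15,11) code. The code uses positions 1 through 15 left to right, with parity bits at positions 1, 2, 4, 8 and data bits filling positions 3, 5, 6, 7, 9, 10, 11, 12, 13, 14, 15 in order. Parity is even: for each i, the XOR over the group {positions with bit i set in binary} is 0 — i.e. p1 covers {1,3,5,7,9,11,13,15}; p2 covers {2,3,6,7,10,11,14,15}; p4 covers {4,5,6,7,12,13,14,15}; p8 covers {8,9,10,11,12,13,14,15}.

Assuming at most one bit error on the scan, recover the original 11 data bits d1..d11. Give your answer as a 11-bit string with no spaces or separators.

00010001000

s1 (pos 1,3,5,7,9,11,13,15): 1⊕0⊕0⊕1⊕0⊕0⊕0⊕0 = 0
s2 (pos 2,3,6,7,10,11,14,15): 1⊕0⊕0⊕1⊕0⊕0⊕0⊕0 = 0
s4 (pos 4,5,6,7,12,13,14,15): 0⊕0⊕0⊕1⊕1⊕0⊕0⊕0 = 0
s8 (pos 8,9,10,11,12,13,14,15): 1⊕0⊕0⊕0⊕1⊕0⊕0⊕0 = 0
Syndrome s8…s1 = 0000 → no error.
Read data bits from positions 3,5,6,7,9,10,11,12,13,14,15: 00010001000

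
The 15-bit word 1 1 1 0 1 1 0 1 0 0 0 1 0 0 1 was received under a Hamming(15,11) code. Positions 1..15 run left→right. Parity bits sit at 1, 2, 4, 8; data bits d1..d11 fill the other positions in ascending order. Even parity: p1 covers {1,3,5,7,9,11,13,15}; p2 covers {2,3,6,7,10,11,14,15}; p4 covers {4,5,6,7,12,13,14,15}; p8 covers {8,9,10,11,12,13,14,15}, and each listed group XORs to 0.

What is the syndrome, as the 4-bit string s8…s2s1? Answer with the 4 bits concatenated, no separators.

s1 (pos 1,3,5,7,9,11,13,15): 1⊕1⊕1⊕0⊕0⊕0⊕0⊕1 = 0
s2 (pos 2,3,6,7,10,11,14,15): 1⊕1⊕1⊕0⊕0⊕0⊕0⊕1 = 0
s4 (pos 4,5,6,7,12,13,14,15): 0⊕1⊕1⊕0⊕1⊕0⊕0⊕1 = 0
s8 (pos 8,9,10,11,12,13,14,15): 1⊕0⊕0⊕0⊕1⊕0⊕0⊕1 = 1
Syndrome s8…s1 = 1000 → error at position 8.

1000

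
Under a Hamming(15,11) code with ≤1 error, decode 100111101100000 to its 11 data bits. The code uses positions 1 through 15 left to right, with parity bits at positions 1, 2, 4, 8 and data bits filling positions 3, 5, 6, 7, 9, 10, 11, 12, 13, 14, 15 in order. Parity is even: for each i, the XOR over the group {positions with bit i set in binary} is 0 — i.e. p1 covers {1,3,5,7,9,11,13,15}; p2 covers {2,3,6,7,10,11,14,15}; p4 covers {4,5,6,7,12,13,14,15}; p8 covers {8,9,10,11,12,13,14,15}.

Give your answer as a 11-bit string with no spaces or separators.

01111100000

s1 (pos 1,3,5,7,9,11,13,15): 1⊕0⊕1⊕1⊕1⊕0⊕0⊕0 = 0
s2 (pos 2,3,6,7,10,11,14,15): 0⊕0⊕1⊕1⊕1⊕0⊕0⊕0 = 1
s4 (pos 4,5,6,7,12,13,14,15): 1⊕1⊕1⊕1⊕0⊕0⊕0⊕0 = 0
s8 (pos 8,9,10,11,12,13,14,15): 0⊕1⊕1⊕0⊕0⊕0⊕0⊕0 = 0
Syndrome s8…s1 = 0010 → error at position 2.
Flip position 2: 100111101100000 → 110111101100000
Read data bits from positions 3,5,6,7,9,10,11,12,13,14,15: 01111100000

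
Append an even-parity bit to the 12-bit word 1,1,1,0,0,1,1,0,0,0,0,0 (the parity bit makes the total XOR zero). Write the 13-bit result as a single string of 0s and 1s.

1110011000001

XOR of the 12 data bits: 1⊕1⊕1⊕0⊕0⊕1⊕1⊕0⊕0⊕0⊕0⊕0 = 1
Parity bit = 1 (so all 13 bits XOR to 0).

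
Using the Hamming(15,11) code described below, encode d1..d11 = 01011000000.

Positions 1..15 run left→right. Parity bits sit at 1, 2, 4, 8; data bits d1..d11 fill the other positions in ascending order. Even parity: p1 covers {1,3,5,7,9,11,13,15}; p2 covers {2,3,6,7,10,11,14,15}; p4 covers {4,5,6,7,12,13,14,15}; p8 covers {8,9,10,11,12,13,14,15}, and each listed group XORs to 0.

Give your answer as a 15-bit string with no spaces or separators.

Place data at non-parity positions: p1 p2 0 p4 1 0 1 p8 1 0 0 0 0 0 0
p1 (pos 1,3,5,7,9,11,13,15): XOR of data positions = 0⊕1⊕1⊕1⊕0⊕0⊕0 = 1
p2 (pos 2,3,6,7,10,11,14,15): XOR of data positions = 0⊕0⊕1⊕0⊕0⊕0⊕0 = 1
p4 (pos 4,5,6,7,12,13,14,15): XOR of data positions = 1⊕0⊕1⊕0⊕0⊕0⊕0 = 0
p8 (pos 8,9,10,11,12,13,14,15): XOR of data positions = 1⊕0⊕0⊕0⊕0⊕0⊕0 = 1
Codeword: 110010111000000

110010111000000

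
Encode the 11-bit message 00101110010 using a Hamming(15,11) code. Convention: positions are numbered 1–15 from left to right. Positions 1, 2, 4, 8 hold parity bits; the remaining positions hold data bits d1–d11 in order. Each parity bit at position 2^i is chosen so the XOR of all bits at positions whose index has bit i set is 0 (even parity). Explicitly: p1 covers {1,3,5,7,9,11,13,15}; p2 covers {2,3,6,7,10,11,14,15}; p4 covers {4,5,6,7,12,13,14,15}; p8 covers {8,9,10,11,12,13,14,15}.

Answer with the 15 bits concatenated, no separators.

000001001110010

Place data at non-parity positions: p1 p2 0 p4 0 1 0 p8 1 1 1 0 0 1 0
p1 (pos 1,3,5,7,9,11,13,15): XOR of data positions = 0⊕0⊕0⊕1⊕1⊕0⊕0 = 0
p2 (pos 2,3,6,7,10,11,14,15): XOR of data positions = 0⊕1⊕0⊕1⊕1⊕1⊕0 = 0
p4 (pos 4,5,6,7,12,13,14,15): XOR of data positions = 0⊕1⊕0⊕0⊕0⊕1⊕0 = 0
p8 (pos 8,9,10,11,12,13,14,15): XOR of data positions = 1⊕1⊕1⊕0⊕0⊕1⊕0 = 0
Codeword: 000001001110010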